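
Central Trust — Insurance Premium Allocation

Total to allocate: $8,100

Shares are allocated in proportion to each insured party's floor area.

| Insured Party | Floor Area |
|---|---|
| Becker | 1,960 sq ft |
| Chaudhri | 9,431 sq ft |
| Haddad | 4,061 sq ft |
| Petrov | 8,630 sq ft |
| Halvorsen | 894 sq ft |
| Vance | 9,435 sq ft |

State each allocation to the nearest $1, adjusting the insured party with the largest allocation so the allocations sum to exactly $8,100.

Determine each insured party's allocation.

Becker: $461 | Chaudhri: $2,220 | Haddad: $956 | Petrov: $2,031 | Halvorsen: $210 | Vance: $2,222

Sum of floor area: 34,411.
Proportional shares: Becker 1,960/34,411 × $8,100 = 461.36; Chaudhri 9,431/34,411 × $8,100 = 2,219.96; Haddad 4,061/34,411 × $8,100 = 955.92; Petrov 8,630/34,411 × $8,100 = 2,031.41; Halvorsen 894/34,411 × $8,100 = 210.44; Vance 9,435/34,411 × $8,100 = 2,220.90.
After rounding ($1): Becker $461; Chaudhri $2,220; Haddad $956; Petrov $2,031; Halvorsen $210; Vance $2,221. Sum = $8,099.
Difference $8,100 − $8,099 = +$1 applied to largest allocation (Vance): Vance becomes $2,222.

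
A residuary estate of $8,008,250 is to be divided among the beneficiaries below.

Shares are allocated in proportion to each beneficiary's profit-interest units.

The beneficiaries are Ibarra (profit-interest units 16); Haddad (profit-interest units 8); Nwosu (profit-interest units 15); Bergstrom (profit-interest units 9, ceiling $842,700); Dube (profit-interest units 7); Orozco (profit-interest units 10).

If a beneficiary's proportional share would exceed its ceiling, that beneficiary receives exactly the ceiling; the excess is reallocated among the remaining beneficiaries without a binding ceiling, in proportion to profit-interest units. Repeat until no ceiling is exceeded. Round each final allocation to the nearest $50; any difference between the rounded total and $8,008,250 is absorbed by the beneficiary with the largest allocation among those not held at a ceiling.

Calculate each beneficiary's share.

Ibarra: $2,047,300 · Haddad: $1,023,650 · Nwosu: $1,919,350 · Bergstrom: $842,700 · Dube: $895,700 · Orozco: $1,279,550

Combined profit-interest units = 65.
Unconstrained shares: Ibarra 1,971,261.54; Haddad 985,630.77; Nwosu 1,848,057.69; Bergstrom 1,108,834.62; Dube 862,426.92; Orozco 1,232,038.46.
Capped: Bergstrom ($842,700); balance $7,165,550 reallocated over remaining profit-interest units 56.
Shares after redistribution: Ibarra 2,047,300.00 → $2,047,300; Haddad 1,023,650.00 → $1,023,650; Nwosu 1,919,343.75 → $1,919,350; Dube 895,693.75 → $895,700; Orozco 1,279,562.50 → $1,279,550.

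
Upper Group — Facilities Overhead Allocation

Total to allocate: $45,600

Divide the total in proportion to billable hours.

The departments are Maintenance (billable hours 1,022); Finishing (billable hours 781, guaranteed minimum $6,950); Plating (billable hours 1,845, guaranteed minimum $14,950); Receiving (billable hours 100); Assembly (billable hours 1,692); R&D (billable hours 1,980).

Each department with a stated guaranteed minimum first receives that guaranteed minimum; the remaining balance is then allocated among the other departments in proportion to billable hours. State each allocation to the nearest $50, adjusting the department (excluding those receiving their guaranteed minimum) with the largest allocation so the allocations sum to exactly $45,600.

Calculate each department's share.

Maintenance: $5,050 · Finishing: $6,950 · Plating: $14,950 · Receiving: $500 · Assembly: $8,350 · R&D: $9,800

Guaranteed amounts: Finishing $6,950; Plating $14,950. Residual $23,700.
Residual split over remaining billable hours 4,794: Maintenance 5,052.44 → $5,050; Receiving 494.37 → $500; Assembly 8,364.71 → $8,350; R&D 9,788.49 → $9,800.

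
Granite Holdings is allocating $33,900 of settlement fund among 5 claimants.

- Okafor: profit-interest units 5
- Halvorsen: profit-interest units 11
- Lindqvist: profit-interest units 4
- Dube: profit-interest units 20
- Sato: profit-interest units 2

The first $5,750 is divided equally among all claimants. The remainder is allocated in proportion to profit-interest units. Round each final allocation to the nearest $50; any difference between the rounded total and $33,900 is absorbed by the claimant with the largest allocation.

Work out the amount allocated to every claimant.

Equal tier: $5,750 ÷ 5 = $1,150 apiece.
Remainder $28,150 by profit-interest units (total 42): Okafor 3,351.19 → $3,350; Halvorsen 7,372.62 → $7,350; Lindqvist 2,680.95 → $2,700; Dube 13,404.76 → $13,400; Sato 1,340.48 → $1,350.
Totals: Okafor $1,150 + $3,350 = $4,500; Halvorsen $1,150 + $7,350 = $8,500; Lindqvist $1,150 + $2,700 = $3,850; Dube $1,150 + $13,400 = $14,550; Sato $1,150 + $1,350 = $2,500.

Okafor: $4,500 | Halvorsen: $8,500 | Lindqvist: $3,850 | Dube: $14,550 | Sato: $2,500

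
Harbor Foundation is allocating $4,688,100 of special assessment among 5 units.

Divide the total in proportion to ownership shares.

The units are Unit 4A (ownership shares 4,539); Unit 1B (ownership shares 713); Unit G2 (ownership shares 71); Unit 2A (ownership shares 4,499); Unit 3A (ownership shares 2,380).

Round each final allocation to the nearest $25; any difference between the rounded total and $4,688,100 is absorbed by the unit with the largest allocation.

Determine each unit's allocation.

Ownership shares total: 12,202.
Unrounded shares: Unit 4A 4,539/12,202 × $4,688,100 = 1,743,917.87; Unit 1B 713/12,202 × $4,688,100 = 273,939.95; Unit G2 71/12,202 × $4,688,100 = 27,278.73; Unit 2A 4,499/12,202 × $4,688,100 = 1,728,549.57; Unit 3A 2,380/12,202 × $4,688,100 = 914,413.87.
At nearest $25: Unit 4A $1,743,925; Unit 1B $273,950; Unit G2 $27,275; Unit 2A $1,728,550; Unit 3A $914,425. Sum = $4,688,125.
Difference $4,688,100 − $4,688,125 = −$25 applied to largest allocation (Unit 4A): Unit 4A becomes $1,743,900.

Unit 4A: $1,743,900 · Unit 1B: $273,950 · Unit G2: $27,275 · Unit 2A: $1,728,550 · Unit 3A: $914,425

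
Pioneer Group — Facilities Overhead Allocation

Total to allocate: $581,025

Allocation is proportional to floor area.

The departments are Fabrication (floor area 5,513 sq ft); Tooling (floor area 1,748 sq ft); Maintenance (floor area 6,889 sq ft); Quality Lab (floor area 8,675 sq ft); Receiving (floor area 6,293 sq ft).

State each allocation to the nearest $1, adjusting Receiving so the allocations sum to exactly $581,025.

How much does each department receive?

Sum of floor area: 29,118.
Pro-rata amounts: Fabrication 5,513/29,118 × $581,025 = 110,007.24; Tooling 1,748/29,118 × $581,025 = 34,879.86; Maintenance 6,889/29,118 × $581,025 = 137,464.15; Quality Lab 8,675/29,118 × $581,025 = 173,102.27; Receiving 6,293/29,118 × $581,025 = 125,571.48.
Rounded to nearest $1: Fabrication $110,007; Tooling $34,880; Maintenance $137,464; Quality Lab $173,102; Receiving $125,571. Sum = $581,024.
Difference $581,025 − $581,024 = +$1 applied to Receiving: Receiving becomes $125,572.

Fabrication: $110,007 · Tooling: $34,880 · Maintenance: $137,464 · Quality Lab: $173,102 · Receiving: $125,572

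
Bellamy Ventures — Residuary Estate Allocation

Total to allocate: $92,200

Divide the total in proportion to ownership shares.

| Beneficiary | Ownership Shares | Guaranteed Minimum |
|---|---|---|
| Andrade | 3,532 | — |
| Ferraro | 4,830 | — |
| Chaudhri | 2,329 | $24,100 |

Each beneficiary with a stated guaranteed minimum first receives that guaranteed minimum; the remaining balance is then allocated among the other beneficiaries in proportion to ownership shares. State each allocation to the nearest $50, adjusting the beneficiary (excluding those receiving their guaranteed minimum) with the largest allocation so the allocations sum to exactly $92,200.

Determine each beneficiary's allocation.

Guaranteed amounts: Chaudhri $24,100. Remaining pool $68,100.
Remaining pool split over remaining ownership shares 8,362: Andrade 28,764.55 → $28,750; Ferraro 39,335.45 → $39,350.

Andrade: $28,750; Ferraro: $39,350; Chaudhri: $24,100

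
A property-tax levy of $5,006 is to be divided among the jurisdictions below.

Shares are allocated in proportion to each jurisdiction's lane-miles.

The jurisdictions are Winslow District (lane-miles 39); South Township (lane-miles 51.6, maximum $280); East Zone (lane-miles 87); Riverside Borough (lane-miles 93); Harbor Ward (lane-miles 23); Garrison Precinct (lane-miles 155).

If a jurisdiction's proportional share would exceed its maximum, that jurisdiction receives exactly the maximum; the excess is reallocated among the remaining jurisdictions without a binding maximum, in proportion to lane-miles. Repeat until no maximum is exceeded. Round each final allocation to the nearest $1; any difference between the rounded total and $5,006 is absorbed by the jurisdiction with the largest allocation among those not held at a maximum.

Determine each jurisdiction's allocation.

Combined lane-miles = 448.6.
Unconstrained shares: Winslow District 435.21; South Township 575.81; East Zone 970.85; Riverside Borough 1,037.80; Harbor Ward 256.66; Garrison Precinct 1,729.67.
Capped: South Township ($280); remaining pool $4,726 reallocated over remaining lane-miles 397.
Redistributed shares: Winslow District 464.27 → $464; East Zone 1,035.67 → $1,036; Riverside Borough 1,107.10 → $1,107; Harbor Ward 273.80 → $274; Garrison Precinct 1,845.16 → $1,845.

Winslow District: $464 · South Township: $280 · East Zone: $1,036 · Riverside Borough: $1,107 · Harbor Ward: $274 · Garrison Precinct: $1,845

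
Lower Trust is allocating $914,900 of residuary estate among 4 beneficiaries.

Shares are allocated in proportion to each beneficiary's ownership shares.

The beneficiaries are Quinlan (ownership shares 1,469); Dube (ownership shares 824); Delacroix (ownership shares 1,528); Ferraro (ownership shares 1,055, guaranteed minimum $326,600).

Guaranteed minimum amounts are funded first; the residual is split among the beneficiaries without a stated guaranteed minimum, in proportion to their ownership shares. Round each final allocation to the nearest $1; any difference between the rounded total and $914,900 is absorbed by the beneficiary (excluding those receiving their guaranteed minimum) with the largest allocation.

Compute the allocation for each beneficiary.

Quinlan: $226,174 | Dube: $126,867 | Delacroix: $235,259 | Ferraro: $326,600

Fund the minimums — Ferraro $326,600. Residual $588,300.
Residual split over remaining ownership shares 3,821: Quinlan 226,174.48 → $226,174; Dube 126,867.10 → $126,867; Delacroix 235,258.41 → $235,258.
Rounding difference +$1 applied to Delacroix → $235,259.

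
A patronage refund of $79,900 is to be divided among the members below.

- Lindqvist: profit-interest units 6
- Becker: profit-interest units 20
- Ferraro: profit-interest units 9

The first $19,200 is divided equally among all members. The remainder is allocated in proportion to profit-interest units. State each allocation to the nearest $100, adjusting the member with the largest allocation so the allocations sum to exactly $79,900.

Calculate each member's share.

Lindqvist: $16,800 | Becker: $41,100 | Ferraro: $22,000

First tranche $19,200 split equally: $6,400 each.
Remainder $60,700 by profit-interest units (total 35): Lindqvist 10,405.71 → $10,400; Becker 34,685.71 → $34,700; Ferraro 15,608.57 → $15,600.
Totals: Lindqvist $6,400 + $10,400 = $16,800; Becker $6,400 + $34,700 = $41,100; Ferraro $6,400 + $15,600 = $22,000.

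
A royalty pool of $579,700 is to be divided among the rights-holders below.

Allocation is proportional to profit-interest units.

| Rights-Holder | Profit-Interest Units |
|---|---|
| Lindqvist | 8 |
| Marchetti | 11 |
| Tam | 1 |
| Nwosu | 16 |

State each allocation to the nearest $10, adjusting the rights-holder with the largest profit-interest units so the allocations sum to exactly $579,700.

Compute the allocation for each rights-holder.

Lindqvist: $128,820 | Marchetti: $177,130 | Tam: $16,100 | Nwosu: $257,650

Total profit-interest units = 36.
Raw shares: Lindqvist 8/36 × $579,700 = 128,822.22; Marchetti 11/36 × $579,700 = 177,130.56; Tam 1/36 × $579,700 = 16,102.78; Nwosu 16/36 × $579,700 = 257,644.44.
At nearest $10: Lindqvist $128,820; Marchetti $177,130; Tam $16,100; Nwosu $257,640. Sum = $579,690.
Difference $579,700 − $579,690 = +$10 applied to largest profit-interest units (Nwosu): Nwosu becomes $257,650.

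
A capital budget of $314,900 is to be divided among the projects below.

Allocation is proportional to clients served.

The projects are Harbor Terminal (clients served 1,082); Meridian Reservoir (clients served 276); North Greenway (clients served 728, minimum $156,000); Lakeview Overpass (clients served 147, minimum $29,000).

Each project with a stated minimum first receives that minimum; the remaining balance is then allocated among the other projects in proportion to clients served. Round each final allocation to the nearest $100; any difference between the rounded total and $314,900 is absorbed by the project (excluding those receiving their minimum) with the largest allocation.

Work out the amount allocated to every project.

Harbor Terminal: $103,500; Meridian Reservoir: $26,400; North Greenway: $156,000; Lakeview Overpass: $29,000

Minimums first: North Greenway $156,000; Lakeview Overpass $29,000. Remaining pool $129,900.
Remaining pool split over remaining clients served 1,358: Harbor Terminal 103,499.12 → $103,500; Meridian Reservoir 26,400.88 → $26,400.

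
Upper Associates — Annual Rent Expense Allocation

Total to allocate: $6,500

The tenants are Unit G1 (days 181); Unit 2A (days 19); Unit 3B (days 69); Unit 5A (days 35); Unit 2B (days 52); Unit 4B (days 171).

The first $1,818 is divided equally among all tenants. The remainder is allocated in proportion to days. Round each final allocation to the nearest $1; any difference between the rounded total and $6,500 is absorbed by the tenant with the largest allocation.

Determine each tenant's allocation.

Unit G1: $1,911 · Unit 2A: $472 · Unit 3B: $916 · Unit 5A: $614 · Unit 2B: $765 · Unit 4B: $1,822

$1,818 shared equally gives $303 per tenant.
Remainder $4,682 by days (total 527): Unit G1 1,608.05 → $1,608; Unit 2A 168.80 → $169; Unit 3B 613.01 → $613; Unit 5A 310.95 → $311; Unit 2B 461.98 → $462; Unit 4B 1,519.21 → $1,519.
Totals: Unit G1 $303 + $1,608 = $1,911; Unit 2A $303 + $169 = $472; Unit 3B $303 + $613 = $916; Unit 5A $303 + $311 = $614; Unit 2B $303 + $462 = $765; Unit 4B $303 + $1,519 = $1,822.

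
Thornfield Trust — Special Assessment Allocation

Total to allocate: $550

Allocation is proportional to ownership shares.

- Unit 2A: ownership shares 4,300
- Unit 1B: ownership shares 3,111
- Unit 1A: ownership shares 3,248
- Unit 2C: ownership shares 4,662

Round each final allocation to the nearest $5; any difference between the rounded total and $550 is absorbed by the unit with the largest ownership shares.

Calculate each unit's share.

Unit 2A: $155 · Unit 1B: $110 · Unit 1A: $115 · Unit 2C: $170

Total ownership shares = 15,321.
Unrounded shares: Unit 2A 4,300/15,321 × $550 = 154.36; Unit 1B 3,111/15,321 × $550 = 111.68; Unit 1A 3,248/15,321 × $550 = 116.60; Unit 2C 4,662/15,321 × $550 = 167.36.
After rounding ($5): Unit 2A $155; Unit 1B $110; Unit 1A $115; Unit 2C $165. Sum = $545.
Difference $550 − $545 = +$5 applied to largest ownership shares (Unit 2C): Unit 2C becomes $170.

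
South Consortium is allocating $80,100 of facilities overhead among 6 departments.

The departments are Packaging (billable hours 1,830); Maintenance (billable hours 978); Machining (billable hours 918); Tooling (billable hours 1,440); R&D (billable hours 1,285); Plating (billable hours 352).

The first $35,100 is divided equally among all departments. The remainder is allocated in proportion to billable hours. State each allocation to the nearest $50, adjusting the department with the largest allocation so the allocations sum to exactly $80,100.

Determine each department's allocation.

Equal tier: $35,100 ÷ 6 = $5,850 apiece.
Remainder $45,000 by billable hours (total 6,803): Packaging 12,104.95 → $12,100; Maintenance 6,469.20 → $6,450; Machining 6,072.32 → $6,050; Tooling 9,525.21 → $9,550; R&D 8,499.93 → $8,500; Plating 2,328.38 → $2,350.
Totals: Packaging $5,850 + $12,100 = $17,950; Maintenance $5,850 + $6,450 = $12,300; Machining $5,850 + $6,050 = $11,900; Tooling $5,850 + $9,550 = $15,400; R&D $5,850 + $8,500 = $14,350; Plating $5,850 + $2,350 = $8,200.

Packaging: $17,950 | Maintenance: $12,300 | Machining: $11,900 | Tooling: $15,400 | R&D: $14,350 | Plating: $8,200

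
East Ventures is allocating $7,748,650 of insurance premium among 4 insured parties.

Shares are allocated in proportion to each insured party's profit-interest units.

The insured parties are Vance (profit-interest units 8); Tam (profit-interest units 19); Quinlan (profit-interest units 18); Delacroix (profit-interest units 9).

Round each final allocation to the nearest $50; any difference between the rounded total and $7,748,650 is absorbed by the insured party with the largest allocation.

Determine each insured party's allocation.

Sum of profit-interest units: 54.
Unrounded shares: Vance 8/54 × $7,748,650 = 1,147,948.15; Tam 19/54 × $7,748,650 = 2,726,376.85; Quinlan 18/54 × $7,748,650 = 2,582,883.33; Delacroix 9/54 × $7,748,650 = 1,291,441.67.
Rounded to nearest $50: Vance $1,147,950; Tam $2,726,400; Quinlan $2,582,900; Delacroix $1,291,450. Sum = $7,748,700.
Difference $7,748,650 − $7,748,700 = −$50 applied to largest allocation (Tam): Tam becomes $2,726,350.

Vance: $1,147,950; Tam: $2,726,350; Quinlan: $2,582,900; Delacroix: $1,291,450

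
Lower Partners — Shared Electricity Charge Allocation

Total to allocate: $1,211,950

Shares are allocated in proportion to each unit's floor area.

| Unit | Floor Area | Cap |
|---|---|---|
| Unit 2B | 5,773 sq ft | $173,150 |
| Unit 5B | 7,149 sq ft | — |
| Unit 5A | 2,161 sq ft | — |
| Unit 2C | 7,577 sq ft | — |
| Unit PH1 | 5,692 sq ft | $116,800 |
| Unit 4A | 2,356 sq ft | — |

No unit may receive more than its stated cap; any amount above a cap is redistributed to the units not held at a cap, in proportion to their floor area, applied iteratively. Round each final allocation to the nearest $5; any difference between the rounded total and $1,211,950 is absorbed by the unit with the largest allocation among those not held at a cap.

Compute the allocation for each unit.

Floor area total: 30,708.
Pro-rata shares before constraints: Unit 2B 227,842.495; Unit 5B 282,148.97; Unit 5A 85,288.00; Unit 2C 299,040.81; Unit PH1 224,645.68; Unit 4A 92,984.05.
Capped: Unit 2B ($173,150), Unit PH1 ($116,800); balance $922,000 reallocated over remaining floor area 19,243.
Shares after redistribution: Unit 5B 342,533.80 → $342,535; Unit 5A 103,541.13 → $103,540; Unit 2C 363,040.79 → $363,040; Unit 4A 112,884.27 → $112,885.

Unit 2B: $173,150; Unit 5B: $342,535; Unit 5A: $103,540; Unit 2C: $363,040; Unit PH1: $116,800; Unit 4A: $112,885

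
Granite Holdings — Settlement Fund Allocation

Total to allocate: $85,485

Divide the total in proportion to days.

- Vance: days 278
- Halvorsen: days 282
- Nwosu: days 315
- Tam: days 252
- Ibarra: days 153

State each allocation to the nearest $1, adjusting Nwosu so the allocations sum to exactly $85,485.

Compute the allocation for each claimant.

Sum of days: 1,280.
Pro-rata amounts: Vance 278/1,280 × $85,485 = 18,566.27; Halvorsen 282/1,280 × $85,485 = 18,833.41; Nwosu 315/1,280 × $85,485 = 21,037.32; Tam 252/1,280 × $85,485 = 16,829.86; Ibarra 153/1,280 × $85,485 = 10,218.13.
After rounding ($1): Vance $18,566; Halvorsen $18,833; Nwosu $21,037; Tam $16,830; Ibarra $10,218. Sum = $85,484.
Difference $85,485 − $85,484 = +$1 applied to Nwosu: Nwosu becomes $21,038.

Vance: $18,566; Halvorsen: $18,833; Nwosu: $21,038; Tam: $16,830; Ibarra: $10,218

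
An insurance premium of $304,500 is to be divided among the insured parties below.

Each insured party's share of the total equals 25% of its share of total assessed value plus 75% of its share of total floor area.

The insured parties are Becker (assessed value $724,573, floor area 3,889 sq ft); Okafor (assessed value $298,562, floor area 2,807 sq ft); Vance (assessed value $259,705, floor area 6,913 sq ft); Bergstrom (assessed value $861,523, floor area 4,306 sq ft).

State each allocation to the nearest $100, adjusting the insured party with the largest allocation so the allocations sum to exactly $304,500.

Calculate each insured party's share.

Totals — assessed value 2,144,363, floor area 17,915.
Blended shares (25% assessed value + 75% floor area): Becker 0.2473; Okafor 0.1523; Vance 0.3197; Bergstrom 0.2807.
Proportional shares: Becker 75,298.18; Okafor 46,381.75; Vance 97,344.37; Bergstrom 85,475.70.
After rounding ($100): Becker $75,300; Okafor $46,400; Vance $97,300; Bergstrom $85,500. Sum = $304,500.
Sum already equals the total — no adjustment.

Becker: $75,300 | Okafor: $46,400 | Vance: $97,300 | Bergstrom: $85,500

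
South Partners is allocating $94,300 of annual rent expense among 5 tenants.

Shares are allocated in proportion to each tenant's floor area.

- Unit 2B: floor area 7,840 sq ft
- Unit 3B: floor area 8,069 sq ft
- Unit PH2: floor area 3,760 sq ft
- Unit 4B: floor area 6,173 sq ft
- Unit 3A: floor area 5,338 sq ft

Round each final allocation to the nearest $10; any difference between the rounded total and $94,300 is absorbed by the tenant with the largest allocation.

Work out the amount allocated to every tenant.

Floor area total: 31,180.
Unrounded shares: Unit 2B 7,840/31,180 × $94,300 = 23,711.10; Unit 3B 8,069/31,180 × $94,300 = 24,403.68; Unit PH2 3,760/31,180 × $94,300 = 11,371.65; Unit 4B 6,173/31,180 × $94,300 = 18,669.46; Unit 3A 5,338/31,180 × $94,300 = 16,144.11.
At nearest $10: Unit 2B $23,710; Unit 3B $24,400; Unit PH2 $11,370; Unit 4B $18,670; Unit 3A $16,140. Sum = $94,290.
Difference $94,300 − $94,290 = +$10 applied to largest allocation (Unit 3B): Unit 3B becomes $24,410.

Unit 2B: $23,710 | Unit 3B: $24,410 | Unit PH2: $11,370 | Unit 4B: $18,670 | Unit 3A: $16,140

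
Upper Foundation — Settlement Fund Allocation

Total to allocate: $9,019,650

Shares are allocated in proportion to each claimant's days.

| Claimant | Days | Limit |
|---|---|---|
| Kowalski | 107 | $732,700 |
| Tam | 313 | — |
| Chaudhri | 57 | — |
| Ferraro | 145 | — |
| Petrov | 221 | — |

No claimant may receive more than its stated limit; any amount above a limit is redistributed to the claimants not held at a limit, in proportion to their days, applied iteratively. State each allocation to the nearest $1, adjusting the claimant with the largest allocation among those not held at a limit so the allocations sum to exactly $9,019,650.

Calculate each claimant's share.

Sum of days: 843.
Proportional shares (ignoring caps): Kowalski 1,144,842.88; Tam 3,348,932.92; Chaudhri 609,869.57; Ferraro 1,551,422.60; Petrov 2,364,582.03.
Cap binds for Kowalski ($732,700); remaining pool $8,286,950 reallocated over remaining days 736.
Shares after redistribution: Tam 3,524,205.64 → $3,524,206; Chaudhri 641,788.25 → $641,788; Ferraro 1,632,619.23 → $1,632,619; Petrov 2,488,336.89 → $2,488,337.

Kowalski: $732,700 | Tam: $3,524,206 | Chaudhri: $641,788 | Ferraro: $1,632,619 | Petrov: $2,488,337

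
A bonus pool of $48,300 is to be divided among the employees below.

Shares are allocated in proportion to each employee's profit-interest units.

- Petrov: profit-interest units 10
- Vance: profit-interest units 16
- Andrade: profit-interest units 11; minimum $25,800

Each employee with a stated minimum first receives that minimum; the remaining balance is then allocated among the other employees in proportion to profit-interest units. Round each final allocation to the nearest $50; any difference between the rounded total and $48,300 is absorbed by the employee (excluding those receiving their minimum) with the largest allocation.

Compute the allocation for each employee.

Fund the minimums — Andrade $25,800. Remaining pool $22,500.
Remaining pool split over remaining profit-interest units 26: Petrov 8,653.85 → $8,650; Vance 13,846.15 → $13,850.

Petrov: $8,650 | Vance: $13,850 | Andrade: $25,800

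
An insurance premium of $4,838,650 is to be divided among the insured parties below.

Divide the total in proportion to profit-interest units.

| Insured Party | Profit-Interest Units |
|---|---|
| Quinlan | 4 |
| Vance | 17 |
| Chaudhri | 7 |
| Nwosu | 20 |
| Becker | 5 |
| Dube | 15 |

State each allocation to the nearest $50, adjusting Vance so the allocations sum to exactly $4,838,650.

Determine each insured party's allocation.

Combined profit-interest units = 68.
Pro-rata amounts: Quinlan 4/68 × $4,838,650 = 284,626.47; Vance 17/68 × $4,838,650 = 1,209,662.50; Chaudhri 7/68 × $4,838,650 = 498,096.32; Nwosu 20/68 × $4,838,650 = 1,423,132.35; Becker 5/68 × $4,838,650 = 355,783.09; Dube 15/68 × $4,838,650 = 1,067,349.26.
At nearest $50: Quinlan $284,650; Vance $1,209,650; Chaudhri $498,100; Nwosu $1,423,150; Becker $355,800; Dube $1,067,350. Sum = $4,838,700.
Difference $4,838,650 − $4,838,700 = −$50 applied to Vance: Vance becomes $1,209,600.

Quinlan: $284,650; Vance: $1,209,600; Chaudhri: $498,100; Nwosu: $1,423,150; Becker: $355,800; Dube: $1,067,350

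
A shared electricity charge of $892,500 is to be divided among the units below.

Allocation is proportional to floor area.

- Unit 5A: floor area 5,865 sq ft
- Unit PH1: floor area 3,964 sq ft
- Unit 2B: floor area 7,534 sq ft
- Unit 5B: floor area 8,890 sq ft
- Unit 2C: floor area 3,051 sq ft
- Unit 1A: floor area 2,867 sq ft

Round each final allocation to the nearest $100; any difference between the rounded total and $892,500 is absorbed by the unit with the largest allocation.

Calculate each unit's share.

Unit 5A: $162,700 · Unit PH1: $110,000 · Unit 2B: $209,000 · Unit 5B: $246,700 · Unit 2C: $84,600 · Unit 1A: $79,500

Floor area total: 32,171.
Proportional shares: Unit 5A 5,865/32,171 × $892,500 = 162,709.04; Unit PH1 3,964/32,171 × $892,500 = 109,970.78; Unit 2B 7,534/32,171 × $892,500 = 209,011.07; Unit 5B 8,890/32,171 × $892,500 = 246,629.73; Unit 2C 3,051/32,171 × $892,500 = 84,641.99; Unit 1A 2,867/32,171 × $892,500 = 79,537.39.
After rounding ($100): Unit 5A $162,700; Unit PH1 $110,000; Unit 2B $209,000; Unit 5B $246,600; Unit 2C $84,600; Unit 1A $79,500. Sum = $892,400.
Difference $892,500 − $892,400 = +$100 applied to largest allocation (Unit 5B): Unit 5B becomes $246,700.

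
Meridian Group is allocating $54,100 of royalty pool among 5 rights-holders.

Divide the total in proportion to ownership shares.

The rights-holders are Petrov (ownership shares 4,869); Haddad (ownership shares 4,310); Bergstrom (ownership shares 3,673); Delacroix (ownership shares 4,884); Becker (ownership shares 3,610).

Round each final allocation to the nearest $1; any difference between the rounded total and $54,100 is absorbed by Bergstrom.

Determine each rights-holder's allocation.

Petrov: $12,340; Haddad: $10,923; Bergstrom: $9,310; Delacroix: $12,378; Becker: $9,149

Sum of ownership shares: 21,346.
Proportional shares: Petrov 4,869/21,346 × $54,100 = 12,340.15; Haddad 4,310/21,346 × $54,100 = 10,923.40; Bergstrom 3,673/21,346 × $54,100 = 9,308.97; Delacroix 4,884/21,346 × $54,100 = 12,378.17; Becker 3,610/21,346 × $54,100 = 9,149.30.
At nearest $1: Petrov $12,340; Haddad $10,923; Bergstrom $9,309; Delacroix $12,378; Becker $9,149. Sum = $54,099.
Difference $54,100 − $54,099 = +$1 applied to Bergstrom: Bergstrom becomes $9,310.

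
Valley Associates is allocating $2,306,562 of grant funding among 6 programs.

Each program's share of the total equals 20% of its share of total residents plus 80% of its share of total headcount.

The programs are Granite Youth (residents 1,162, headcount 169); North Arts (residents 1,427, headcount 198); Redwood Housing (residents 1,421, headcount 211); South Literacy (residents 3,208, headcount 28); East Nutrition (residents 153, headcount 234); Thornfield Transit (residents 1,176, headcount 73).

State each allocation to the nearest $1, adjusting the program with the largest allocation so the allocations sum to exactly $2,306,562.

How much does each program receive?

Totals — residents 8,547, headcount 913.
Blended shares (20% residents + 80% headcount): Granite Youth 0.1753; North Arts 0.2069; Redwood Housing 0.2181; South Literacy 0.0996; East Nutrition 0.2086; Thornfield Transit 0.0915.
Raw shares: Granite Youth 404,280.51; North Arts 477,194.95; Redwood Housing 503,145.20; South Literacy 229,737.67; East Nutrition 481,191.59; Thornfield Transit 211,012.08.
After rounding ($1): Granite Youth $404,281; North Arts $477,195; Redwood Housing $503,145; South Literacy $229,738; East Nutrition $481,192; Thornfield Transit $211,012. Sum = $2,306,563.
Difference $2,306,562 − $2,306,563 = −$1 applied to largest allocation (Redwood Housing): Redwood Housing becomes $503,144.

Granite Youth: $404,281 | North Arts: $477,195 | Redwood Housing: $503,144 | South Literacy: $229,738 | East Nutrition: $481,192 | Thornfield Transit: $211,012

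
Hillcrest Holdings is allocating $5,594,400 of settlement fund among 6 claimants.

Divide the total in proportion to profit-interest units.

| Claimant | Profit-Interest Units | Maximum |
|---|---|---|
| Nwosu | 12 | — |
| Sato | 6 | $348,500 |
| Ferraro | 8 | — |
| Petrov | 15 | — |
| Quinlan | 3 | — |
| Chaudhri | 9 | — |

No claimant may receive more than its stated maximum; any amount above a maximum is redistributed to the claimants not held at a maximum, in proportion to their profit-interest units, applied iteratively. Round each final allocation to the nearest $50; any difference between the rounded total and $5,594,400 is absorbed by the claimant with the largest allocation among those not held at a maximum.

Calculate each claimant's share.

Nwosu: $1,339,400; Sato: $348,500; Ferraro: $892,900; Petrov: $1,674,200; Quinlan: $334,850; Chaudhri: $1,004,550

Combined profit-interest units = 53.
Unconstrained shares: Nwosu 1,266,656.60; Sato 633,328.30; Ferraro 844,437.74; Petrov 1,583,320.75; Quinlan 316,664.15; Chaudhri 949,992.45.
Held at cap: Sato ($348,500); remaining pool $5,245,900 reallocated over remaining profit-interest units 47.
Remaining shares: Nwosu 1,339,378.72 → $1,339,400; Ferraro 892,919.15 → $892,900; Petrov 1,674,223.40 → $1,674,200; Quinlan 334,844.68 → $334,850; Chaudhri 1,004,534.04 → $1,004,550.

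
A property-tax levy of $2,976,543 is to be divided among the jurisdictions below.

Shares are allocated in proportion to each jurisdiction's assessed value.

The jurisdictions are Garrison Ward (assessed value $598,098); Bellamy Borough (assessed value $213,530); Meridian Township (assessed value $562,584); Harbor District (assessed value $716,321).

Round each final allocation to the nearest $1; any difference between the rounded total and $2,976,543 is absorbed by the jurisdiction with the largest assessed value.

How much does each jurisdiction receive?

Sum of assessed value: 2,090,533.
Unrounded shares: Garrison Ward 598,098/2,090,533 × $2,976,543 = 851,583.98; Bellamy Borough 213,530/2,090,533 × $2,976,543 = 304,028.32; Meridian Township 562,584/2,090,533 × $2,976,543 = 801,018.43; Harbor District 716,321/2,090,533 × $2,976,543 = 1,019,912.27.
Rounded to nearest $1: Garrison Ward $851,584; Bellamy Borough $304,028; Meridian Township $801,018; Harbor District $1,019,912. Sum = $2,976,542.
Difference $2,976,543 − $2,976,542 = +$1 applied to largest assessed value (Harbor District): Harbor District becomes $1,019,913.

Garrison Ward: $851,584 · Bellamy Borough: $304,028 · Meridian Township: $801,018 · Harbor District: $1,019,913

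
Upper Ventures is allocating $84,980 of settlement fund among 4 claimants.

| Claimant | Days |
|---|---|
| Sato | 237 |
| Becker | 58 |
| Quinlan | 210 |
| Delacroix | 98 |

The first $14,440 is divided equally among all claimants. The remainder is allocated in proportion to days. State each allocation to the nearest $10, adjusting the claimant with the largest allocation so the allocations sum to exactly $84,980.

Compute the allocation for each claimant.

Sato: $31,340; Becker: $10,390; Quinlan: $28,180; Delacroix: $15,070

$14,440 shared equally gives $3,610 per claimant.
Remainder $70,540 by days (total 603): Sato 27,724.68 → $27,720; Becker 6,784.94 → $6,780; Quinlan 24,566.17 → $24,570; Delacroix 11,464.21 → $11,460.
Rounding difference +$10 on remainder applied to Sato.
Totals: Sato $3,610 + $27,730 = $31,340; Becker $3,610 + $6,780 = $10,390; Quinlan $3,610 + $24,570 = $28,180; Delacroix $3,610 + $11,460 = $15,070.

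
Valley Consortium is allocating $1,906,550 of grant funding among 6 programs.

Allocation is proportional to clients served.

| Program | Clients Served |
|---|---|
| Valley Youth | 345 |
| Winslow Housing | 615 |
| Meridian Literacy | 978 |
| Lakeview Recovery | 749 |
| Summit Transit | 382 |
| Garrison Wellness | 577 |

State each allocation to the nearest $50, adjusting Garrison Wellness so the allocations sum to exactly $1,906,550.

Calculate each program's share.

Valley Youth: $180,400 | Winslow Housing: $321,600 | Meridian Literacy: $511,400 | Lakeview Recovery: $391,650 | Summit Transit: $199,750 | Garrison Wellness: $301,750

Sum of clients served: 3,646.
Pro-rata amounts: Valley Youth 345/3,646 × $1,906,550 = 180,405.86; Winslow Housing 615/3,646 × $1,906,550 = 321,593.05; Meridian Literacy 978/3,646 × $1,906,550 = 511,411.38; Lakeview Recovery 749/3,646 × $1,906,550 = 391,663.73; Summit Transit 382/3,646 × $1,906,550 = 199,753.73; Garrison Wellness 577/3,646 × $1,906,550 = 301,722.26.
At nearest $50: Valley Youth $180,400; Winslow Housing $321,600; Meridian Literacy $511,400; Lakeview Recovery $391,650; Summit Transit $199,750; Garrison Wellness $301,700. Sum = $1,906,500.
Difference $1,906,550 − $1,906,500 = +$50 applied to Garrison Wellness: Garrison Wellness becomes $301,750.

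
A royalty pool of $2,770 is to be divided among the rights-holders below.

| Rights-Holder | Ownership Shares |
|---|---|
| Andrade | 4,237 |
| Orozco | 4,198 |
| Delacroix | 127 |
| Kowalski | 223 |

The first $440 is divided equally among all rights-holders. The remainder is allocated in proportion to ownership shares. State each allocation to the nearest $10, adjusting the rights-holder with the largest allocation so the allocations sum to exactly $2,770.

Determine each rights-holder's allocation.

$440 shared equally gives $110 per rights-holder.
Remainder $2,330 by ownership shares (total 8,785): Andrade 1,123.76 → $1,120; Orozco 1,113.41 → $1,110; Delacroix 33.68 → $30; Kowalski 59.15 → $60.
Rounding difference +$10 on remainder applied to Andrade.
Totals: Andrade $110 + $1,130 = $1,240; Orozco $110 + $1,110 = $1,220; Delacroix $110 + $30 = $140; Kowalski $110 + $60 = $170.

Andrade: $1,240; Orozco: $1,220; Delacroix: $140; Kowalski: $170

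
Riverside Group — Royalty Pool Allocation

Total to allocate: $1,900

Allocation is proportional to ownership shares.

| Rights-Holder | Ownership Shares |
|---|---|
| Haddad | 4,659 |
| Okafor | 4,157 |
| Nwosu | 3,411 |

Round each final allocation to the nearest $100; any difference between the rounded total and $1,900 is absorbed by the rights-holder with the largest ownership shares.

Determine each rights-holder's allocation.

Total ownership shares = 12,227.
Unrounded shares: Haddad 4,659/12,227 × $1,900 = 723.98; Okafor 4,157/12,227 × $1,900 = 645.97; Nwosu 3,411/12,227 × $1,900 = 530.05.
After rounding ($100): Haddad $700; Okafor $600; Nwosu $500. Sum = $1,800.
Difference $1,900 − $1,800 = +$100 applied to largest ownership shares (Haddad): Haddad becomes $800.

Haddad: $800 · Okafor: $600 · Nwosu: $500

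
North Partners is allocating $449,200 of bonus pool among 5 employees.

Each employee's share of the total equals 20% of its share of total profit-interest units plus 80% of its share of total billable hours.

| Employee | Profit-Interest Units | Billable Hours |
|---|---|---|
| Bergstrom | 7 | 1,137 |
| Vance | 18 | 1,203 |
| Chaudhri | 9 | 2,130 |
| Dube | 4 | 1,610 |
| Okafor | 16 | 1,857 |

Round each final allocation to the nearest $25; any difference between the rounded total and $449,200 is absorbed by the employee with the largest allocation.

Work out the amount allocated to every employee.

Profit-interest units total 54; billable hours total 7,937.
Combined weights (20% profit-interest units + 80% billable hours): Bergstrom 0.1405; Vance 0.1879; Chaudhri 0.2480; Dube 0.1771; Okafor 0.2464.
Proportional shares: Bergstrom 63,125.37; Vance 84,414.36; Chaudhri 111,412.39; Dube 79,550.06; Okafor 110,697.82.
After rounding ($25): Bergstrom $63,125; Vance $84,425; Chaudhri $111,400; Dube $79,550; Okafor $110,700. Sum = $449,200.
No rounding difference to absorb.

Bergstrom: $63,125 · Vance: $84,425 · Chaudhri: $111,400 · Dube: $79,550 · Okafor: $110,700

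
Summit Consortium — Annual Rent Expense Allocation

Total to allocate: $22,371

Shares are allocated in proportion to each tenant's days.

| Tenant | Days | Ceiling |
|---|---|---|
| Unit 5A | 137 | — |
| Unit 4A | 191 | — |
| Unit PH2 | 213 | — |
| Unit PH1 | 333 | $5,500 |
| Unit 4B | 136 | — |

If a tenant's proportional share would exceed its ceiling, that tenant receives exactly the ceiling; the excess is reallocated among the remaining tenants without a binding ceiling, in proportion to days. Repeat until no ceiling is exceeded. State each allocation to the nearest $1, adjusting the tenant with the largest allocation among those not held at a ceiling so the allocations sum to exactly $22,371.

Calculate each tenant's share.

Combined days = 1,010.
Proportional shares (ignoring caps): Unit 5A 3,034.48; Unit 4A 4,230.56; Unit PH2 4,717.84; Unit PH1 7,375.79; Unit 4B 3,012.33.
Capped: Unit PH1 ($5,500); residual $16,871 reallocated over remaining days 677.
Remaining shares: Unit 5A 3,414.07 → $3,414; Unit 4A 4,759.77 → $4,760; Unit PH2 5,308.01 → $5,308; Unit 4B 3,389.15 → $3,389.

Unit 5A: $3,414 · Unit 4A: $4,760 · Unit PH2: $5,308 · Unit PH1: $5,500 · Unit 4B: $3,389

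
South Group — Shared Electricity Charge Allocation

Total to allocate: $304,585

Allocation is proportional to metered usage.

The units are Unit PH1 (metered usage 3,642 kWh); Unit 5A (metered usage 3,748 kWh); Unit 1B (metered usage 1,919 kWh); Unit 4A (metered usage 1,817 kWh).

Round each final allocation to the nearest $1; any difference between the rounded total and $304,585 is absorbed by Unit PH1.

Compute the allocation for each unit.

Unit PH1: $99,704; Unit 5A: $102,605; Unit 1B: $52,534; Unit 4A: $49,742

Sum of metered usage: 11,126.
Pro-rata amounts: Unit PH1 3,642/11,126 × $304,585 = 99,703.27; Unit 5A 3,748/11,126 × $304,585 = 102,605.12; Unit 1B 1,919/11,126 × $304,585 = 52,534.48; Unit 4A 1,817/11,126 × $304,585 = 49,742.13.
After rounding ($1): Unit PH1 $99,703; Unit 5A $102,605; Unit 1B $52,534; Unit 4A $49,742. Sum = $304,584.
Difference $304,585 − $304,584 = +$1 applied to Unit PH1: Unit PH1 becomes $99,704.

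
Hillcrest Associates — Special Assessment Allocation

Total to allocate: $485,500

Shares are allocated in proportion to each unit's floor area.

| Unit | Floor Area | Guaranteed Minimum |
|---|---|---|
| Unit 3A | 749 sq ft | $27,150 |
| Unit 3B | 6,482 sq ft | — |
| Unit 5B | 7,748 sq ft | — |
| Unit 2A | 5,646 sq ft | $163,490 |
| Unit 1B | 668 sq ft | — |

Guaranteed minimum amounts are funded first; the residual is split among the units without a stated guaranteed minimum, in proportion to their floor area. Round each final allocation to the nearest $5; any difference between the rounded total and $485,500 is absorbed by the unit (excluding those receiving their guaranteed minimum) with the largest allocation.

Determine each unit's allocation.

Minimums first: Unit 3A $27,150; Unit 2A $163,490. Remaining pool $294,860.
Remaining pool split over remaining floor area 14,898: Unit 3B 128,291.21 → $128,290; Unit 5B 153,347.78 → $153,350; Unit 1B 13,221.00 → $13,220.

Unit 3A: $27,150; Unit 3B: $128,290; Unit 5B: $153,350; Unit 2A: $163,490; Unit 1B: $13,220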